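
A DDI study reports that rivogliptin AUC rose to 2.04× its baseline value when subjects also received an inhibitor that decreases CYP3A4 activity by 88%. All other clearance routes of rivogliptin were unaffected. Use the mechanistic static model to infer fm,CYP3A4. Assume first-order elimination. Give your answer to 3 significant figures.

CL'/CL = 1 / 2.04 = 0.4902
0.12·fm + (1 − fm) = 0.4902
fm = (0.4902 − 1) / (0.12 − 1) = 0.579

0.579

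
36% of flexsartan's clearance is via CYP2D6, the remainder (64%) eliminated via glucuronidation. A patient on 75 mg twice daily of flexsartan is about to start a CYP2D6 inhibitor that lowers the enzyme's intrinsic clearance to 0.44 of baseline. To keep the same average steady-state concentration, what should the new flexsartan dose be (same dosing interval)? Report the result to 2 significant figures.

60 mg

The CYP2D6 pathway (36% of clearance) falls to 0.44× activity: 0.36 × 0.44 = 0.1584.
Non-CYP routes (64%) are unchanged.
Relative clearance = 0.1584 + 0.64 = 0.7984.
Css,avg = (dose rate)/CL, so holding Css fixed requires dose ∝ CL: 75 × 0.7984 = 60 mg.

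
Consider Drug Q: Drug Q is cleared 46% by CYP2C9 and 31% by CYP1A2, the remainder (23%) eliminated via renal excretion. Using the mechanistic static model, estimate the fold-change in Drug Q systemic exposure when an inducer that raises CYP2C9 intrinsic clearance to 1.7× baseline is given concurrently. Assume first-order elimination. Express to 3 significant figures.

0.756

The CYP2C9 pathway (46% of clearance) increases to 1.7× activity: 0.46 × 1.7 = 0.782.
CYP1A2 (31%) and the residual 23% are unaffected.
CL_new/CL_old = 0.782 + 0.31 + 0.23 = 1.322.
Systemic exposure is inversely proportional to clearance, so the fold-change is 1 / 1.322 = 0.756.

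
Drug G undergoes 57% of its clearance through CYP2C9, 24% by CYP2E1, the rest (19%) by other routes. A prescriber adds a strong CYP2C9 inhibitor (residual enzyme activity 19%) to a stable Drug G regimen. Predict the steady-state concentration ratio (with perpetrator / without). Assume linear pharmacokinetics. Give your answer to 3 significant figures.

1.86

The CYP2C9 pathway (57% of clearance) is reduced to 0.19× activity: 0.57 × 0.19 = 0.1083.
CYP2E1 (24%) and the residual 19% are unaffected.
Relative clearance = 0.1083 + 0.24 + 0.19 = 0.5383.
Steady-state concentration ratio = CL_old/CL_new = 1 / 0.5383 = 1.86.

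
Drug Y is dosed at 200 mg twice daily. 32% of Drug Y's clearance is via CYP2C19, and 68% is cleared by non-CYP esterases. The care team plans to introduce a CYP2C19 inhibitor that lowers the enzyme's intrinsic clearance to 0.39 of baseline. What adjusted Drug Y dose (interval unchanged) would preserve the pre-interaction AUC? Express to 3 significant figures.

The CYP2C19 pathway (32% of clearance) drops to 0.39× activity: 0.32 × 0.39 = 0.1248.
The remaining 68% of clearance is unaffected.
CL_new/CL_old = 0.1248 + 0.68 = 0.8048.
Css,avg = (dose rate)/CL, so holding Css fixed requires dose ∝ CL: 200 × 0.8048 = 161 mg.

161 mg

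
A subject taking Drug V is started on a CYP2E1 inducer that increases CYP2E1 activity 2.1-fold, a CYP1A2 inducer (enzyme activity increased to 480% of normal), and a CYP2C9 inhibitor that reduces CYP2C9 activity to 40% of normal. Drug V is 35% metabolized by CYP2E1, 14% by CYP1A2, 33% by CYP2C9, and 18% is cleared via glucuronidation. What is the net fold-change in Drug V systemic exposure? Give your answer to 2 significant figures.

The CYP2E1 pathway (35% of clearance) is boosted to 2.1× activity: 0.35 × 2.1 = 0.735.
The CYP1A2 pathway (14% of clearance) increases to 4.8× activity: 0.14 × 4.8 = 0.672.
The CYP2C9 pathway (33% of clearance) is reduced to 0.4× activity: 0.33 × 0.4 = 0.132.
Non-CYP routes (18%) are unchanged.
CL_new/CL_old = 0.735 + 0.672 + 0.132 + 0.18 = 1.719.
Because systemic exposure varies inversely with clearance, the combined effect is 1 / 1.719 = 0.58.

0.58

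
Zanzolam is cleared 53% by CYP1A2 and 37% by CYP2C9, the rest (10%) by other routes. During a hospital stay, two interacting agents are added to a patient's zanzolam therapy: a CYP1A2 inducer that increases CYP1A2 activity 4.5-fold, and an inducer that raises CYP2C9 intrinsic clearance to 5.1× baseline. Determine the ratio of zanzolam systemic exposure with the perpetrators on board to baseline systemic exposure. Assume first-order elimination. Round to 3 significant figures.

The CYP1A2 pathway (53% of clearance) increases to 4.5× activity: 0.53 × 4.5 = 2.385.
The CYP2C9 pathway (37% of clearance) increases to 5.1× activity: 0.37 × 5.1 = 1.887.
Non-CYP routes (10%) are unchanged.
New clearance relative to baseline: 2.385 + 1.887 + 0.1 = 4.372.
Net systemic exposure ratio = 1 / 4.372 = 0.229.

0.229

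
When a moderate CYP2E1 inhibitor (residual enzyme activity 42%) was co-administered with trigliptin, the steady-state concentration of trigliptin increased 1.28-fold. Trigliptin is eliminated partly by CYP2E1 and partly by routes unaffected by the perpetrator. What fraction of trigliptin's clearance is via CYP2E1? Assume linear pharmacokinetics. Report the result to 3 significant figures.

0.377

Call the CYP2E1 fraction fm. After the interaction, CL_new/CL_old = fm × 0.42 + (1 − fm).
Steady-state concentration ratio = 1 / (new CL fraction), so new CL fraction = 1 / 1.28 = 0.7812.
fm × 0.42 + 1 − fm = 0.7812  ⇒  fm × (0.42 − 1) = −0.2188  ⇒  fm = 0.377.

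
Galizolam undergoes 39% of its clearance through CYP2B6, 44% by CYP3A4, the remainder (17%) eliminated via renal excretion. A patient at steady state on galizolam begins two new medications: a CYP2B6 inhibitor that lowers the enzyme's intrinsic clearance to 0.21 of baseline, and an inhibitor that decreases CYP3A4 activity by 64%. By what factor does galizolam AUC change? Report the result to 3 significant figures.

The CYP2B6 pathway (39% of clearance) is reduced to 0.21× activity: 0.39 × 0.21 = 0.0819.
The CYP3A4 pathway (44% of clearance) drops to 0.36× activity: 0.44 × 0.36 = 0.1584.
The remaining 17% of clearance is unaffected.
New clearance relative to baseline: 0.0819 + 0.1584 + 0.17 = 0.4103.
Net AUC ratio = 1 / 0.4103 = 2.44.

2.44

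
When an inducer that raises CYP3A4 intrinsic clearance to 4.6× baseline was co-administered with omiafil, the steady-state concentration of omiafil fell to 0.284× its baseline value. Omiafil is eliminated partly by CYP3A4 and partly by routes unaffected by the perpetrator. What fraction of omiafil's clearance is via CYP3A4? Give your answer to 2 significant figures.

Write x for the fraction cleared via CYP3A4. The observed steady-state concentration change means clearance rose to 1/0.284 = 3.521 of baseline.
Only the CYP3A4 route changed, so 3.521 = x·4.6 + (1 − x), giving x = 0.70.

0.70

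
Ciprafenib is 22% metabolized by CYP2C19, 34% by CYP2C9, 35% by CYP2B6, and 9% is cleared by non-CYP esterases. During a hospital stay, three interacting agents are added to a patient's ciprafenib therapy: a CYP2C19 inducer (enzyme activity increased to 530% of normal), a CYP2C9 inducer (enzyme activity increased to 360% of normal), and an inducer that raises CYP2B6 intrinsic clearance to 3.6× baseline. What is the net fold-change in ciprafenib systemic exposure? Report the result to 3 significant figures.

0.267

The CYP2C19 pathway (22% of clearance) is boosted to 5.3× activity: 0.22 × 5.3 = 1.166.
The CYP2C9 pathway (34% of clearance) rises to 3.6× activity: 0.34 × 3.6 = 1.224.
The CYP2B6 pathway (35% of clearance) increases to 3.6× activity: 0.35 × 3.6 = 1.26.
Non-CYP routes (9%) are unchanged.
CL_new/CL_old = 1.166 + 1.224 + 1.26 + 0.09 = 3.74.
Systemic exposure ∝ 1/CL: fold-change = 1 / 3.74 = 0.267.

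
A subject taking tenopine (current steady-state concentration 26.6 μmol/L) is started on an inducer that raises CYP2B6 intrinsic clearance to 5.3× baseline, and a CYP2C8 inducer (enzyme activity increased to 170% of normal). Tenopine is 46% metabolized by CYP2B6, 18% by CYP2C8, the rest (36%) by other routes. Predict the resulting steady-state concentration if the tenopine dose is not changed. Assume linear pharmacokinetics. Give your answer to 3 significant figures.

The CYP2B6 pathway (46% of clearance) rises to 5.3× activity: 0.46 × 5.3 = 2.438.
The CYP2C8 pathway (18% of clearance) rises to 1.7× activity: 0.18 × 1.7 = 0.306.
Non-CYP routes (36%) are unchanged.
New clearance relative to baseline: 2.438 + 0.306 + 0.36 = 3.104.
New steady-state concentration = 26.6 / 3.104 = 8.57 μmol/L (concentration scales inversely with clearance).

8.57 μmol/L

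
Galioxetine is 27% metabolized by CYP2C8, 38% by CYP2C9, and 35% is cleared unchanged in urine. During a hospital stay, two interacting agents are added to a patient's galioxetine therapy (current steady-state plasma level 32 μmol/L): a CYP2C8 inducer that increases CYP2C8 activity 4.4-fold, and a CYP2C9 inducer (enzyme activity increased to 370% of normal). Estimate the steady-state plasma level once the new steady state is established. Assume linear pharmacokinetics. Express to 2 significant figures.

11 μmol/L

CYP2C8: 0.27 × 4.4 = 1.188
CYP2C9: 0.38 × 3.7 = 1.406
Other: 0.35 (unchanged)
Relative clearance = 1.188 + 1.406 + 0.35 = 2.944.
New steady-state plasma level = 32 / 2.944 = 11 μmol/L (concentration scales inversely with clearance).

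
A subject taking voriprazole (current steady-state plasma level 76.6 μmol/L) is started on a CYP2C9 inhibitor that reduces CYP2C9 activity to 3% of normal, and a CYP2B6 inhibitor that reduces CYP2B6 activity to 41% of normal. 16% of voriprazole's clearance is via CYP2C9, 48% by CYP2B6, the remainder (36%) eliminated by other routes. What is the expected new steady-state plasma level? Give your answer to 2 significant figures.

The CYP2C9 pathway (16% of clearance) falls to 0.03× activity: 0.16 × 0.03 = 0.0048.
The CYP2B6 pathway (48% of clearance) falls to 0.41× activity: 0.48 × 0.41 = 0.1968.
The remaining 36% of clearance is unaffected.
New clearance relative to baseline: 0.0048 + 0.1968 + 0.36 = 0.5616.
Dividing the baseline by the relative clearance: 76.6 / 0.5616 = 1.4 × 10² μmol/L.

1.4 × 10² μmol/L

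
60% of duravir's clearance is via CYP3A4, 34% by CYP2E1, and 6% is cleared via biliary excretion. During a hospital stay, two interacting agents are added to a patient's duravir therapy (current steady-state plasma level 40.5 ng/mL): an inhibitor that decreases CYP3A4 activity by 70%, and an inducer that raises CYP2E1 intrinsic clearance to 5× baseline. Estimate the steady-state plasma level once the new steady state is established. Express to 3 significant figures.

20.9 ng/mL

The CYP3A4 pathway (60% of clearance) is reduced to 0.3× activity: 0.6 × 0.3 = 0.18.
The CYP2E1 pathway (34% of clearance) increases to 5× activity: 0.34 × 5 = 1.7.
The remaining 6% of clearance is unaffected.
Relative clearance = 0.18 + 1.7 + 0.06 = 1.94.
Steady-state plasma level ∝ 1/CL: new value = 40.5 / 1.94 = 20.9 ng/mL.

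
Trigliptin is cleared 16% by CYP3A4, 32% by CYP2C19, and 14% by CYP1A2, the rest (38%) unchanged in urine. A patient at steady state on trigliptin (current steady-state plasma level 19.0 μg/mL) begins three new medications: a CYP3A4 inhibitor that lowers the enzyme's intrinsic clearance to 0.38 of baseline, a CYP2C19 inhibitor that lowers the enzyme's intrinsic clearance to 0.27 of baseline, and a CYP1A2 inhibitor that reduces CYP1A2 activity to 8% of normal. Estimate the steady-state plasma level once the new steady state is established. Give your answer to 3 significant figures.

35.3 μg/mL

The CYP3A4 pathway (16% of clearance) is reduced to 0.38× activity: 0.16 × 0.38 = 0.0608.
The CYP2C19 pathway (32% of clearance) is reduced to 0.27× activity: 0.32 × 0.27 = 0.0864.
The CYP1A2 pathway (14% of clearance) drops to 0.08× activity: 0.14 × 0.08 = 0.0112.
The remaining 38% of clearance is unaffected.
New clearance relative to baseline: 0.0608 + 0.0864 + 0.0112 + 0.38 = 0.5384.
Dividing the baseline by the relative clearance: 19.0 / 0.5384 = 35.3 μg/mL.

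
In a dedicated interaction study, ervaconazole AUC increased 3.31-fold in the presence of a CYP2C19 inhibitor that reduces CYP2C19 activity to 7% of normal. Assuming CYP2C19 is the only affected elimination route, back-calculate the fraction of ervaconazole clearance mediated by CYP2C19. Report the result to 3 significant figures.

0.750

CL'/CL = 1 / 3.31 = 0.3021
0.07·fm + (1 − fm) = 0.3021
fm = (0.3021 − 1) / (0.07 − 1) = 0.750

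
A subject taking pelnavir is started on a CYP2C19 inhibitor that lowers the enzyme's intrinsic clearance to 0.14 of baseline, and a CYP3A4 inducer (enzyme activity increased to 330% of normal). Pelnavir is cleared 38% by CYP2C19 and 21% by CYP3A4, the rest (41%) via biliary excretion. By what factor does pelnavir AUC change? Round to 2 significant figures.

The CYP2C19 pathway (38% of clearance) falls to 0.14× activity: 0.38 × 0.14 = 0.0532.
The CYP3A4 pathway (21% of clearance) increases to 3.3× activity: 0.21 × 3.3 = 0.693.
The remaining 41% of clearance is unaffected.
Relative clearance = 0.0532 + 0.693 + 0.41 = 1.1562.
Net AUC ratio = 1 / 1.1562 = 0.86.

0.86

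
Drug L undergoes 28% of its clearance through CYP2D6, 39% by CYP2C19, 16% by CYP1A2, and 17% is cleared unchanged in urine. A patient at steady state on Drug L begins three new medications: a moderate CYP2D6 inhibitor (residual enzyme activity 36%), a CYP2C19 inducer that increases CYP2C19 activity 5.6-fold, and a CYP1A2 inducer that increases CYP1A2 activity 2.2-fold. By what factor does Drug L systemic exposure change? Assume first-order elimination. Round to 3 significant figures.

0.356

CYP2D6: 0.28 × 0.36 = 0.1008
CYP2C19: 0.39 × 5.6 = 2.184
CYP1A2: 0.16 × 2.2 = 0.352
Other: 0.17 (unchanged)
CL_new/CL_old = 0.1008 + 2.184 + 0.352 + 0.17 = 2.8068.
Net systemic exposure ratio = 1 / 2.8068 = 0.356.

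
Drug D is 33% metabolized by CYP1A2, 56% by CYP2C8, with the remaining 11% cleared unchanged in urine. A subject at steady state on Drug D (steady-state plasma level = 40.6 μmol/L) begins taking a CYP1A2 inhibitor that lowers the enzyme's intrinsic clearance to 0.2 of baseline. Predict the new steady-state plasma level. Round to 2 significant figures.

55 μmol/L

The CYP1A2 pathway (33% of clearance) is reduced to 0.2× activity: 0.33 × 0.2 = 0.066.
CYP2C8 (56%) and the residual 11% are unaffected.
CL_new/CL_old = 0.066 + 0.56 + 0.11 = 0.736.
Steady-state plasma level ∝ 1/CL, so new value = 40.6 / 0.736 = 55 μmol/L.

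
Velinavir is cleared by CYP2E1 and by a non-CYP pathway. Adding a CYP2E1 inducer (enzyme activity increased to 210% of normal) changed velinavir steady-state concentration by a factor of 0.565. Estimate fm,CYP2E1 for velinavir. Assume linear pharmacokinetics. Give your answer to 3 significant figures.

0.700

CL'/CL = 1 / 0.565 = 1.77
2.1·fm + (1 − fm) = 1.77
fm = (1.77 − 1) / (2.1 − 1) = 0.700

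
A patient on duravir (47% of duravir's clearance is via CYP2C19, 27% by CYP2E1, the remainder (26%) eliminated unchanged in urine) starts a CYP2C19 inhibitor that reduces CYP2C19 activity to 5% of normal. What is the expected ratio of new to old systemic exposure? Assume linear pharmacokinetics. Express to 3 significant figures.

1.81

The CYP2C19 pathway (47% of clearance) drops to 0.05× activity: 0.47 × 0.05 = 0.0235.
CYP2E1 (27%) and the residual 26% are unaffected.
Relative clearance = 0.0235 + 0.27 + 0.26 = 0.5535.
Systemic exposure is inversely proportional to clearance, so the fold-change is 1 / 0.5535 = 1.81.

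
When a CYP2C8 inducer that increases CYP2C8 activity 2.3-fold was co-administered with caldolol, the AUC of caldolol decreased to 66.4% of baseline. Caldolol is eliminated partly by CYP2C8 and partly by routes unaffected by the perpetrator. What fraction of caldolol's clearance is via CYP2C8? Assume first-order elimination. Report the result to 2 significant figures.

Write x for the fraction cleared via CYP2C8. The observed AUC change means clearance rose to 1/0.664 = 1.506 of baseline.
Only the CYP2C8 route changed, so 1.506 = x·2.3 + (1 − x), giving x = 0.39.

0.39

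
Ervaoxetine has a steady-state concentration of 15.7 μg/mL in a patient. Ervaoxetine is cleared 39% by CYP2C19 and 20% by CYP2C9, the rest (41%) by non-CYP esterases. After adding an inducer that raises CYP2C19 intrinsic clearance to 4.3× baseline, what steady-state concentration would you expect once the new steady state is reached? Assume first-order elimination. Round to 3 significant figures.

CYP2C19: 0.39 × 4.3 = 1.677
CYP2C9: 0.2 (unchanged)
Other: 0.41 (unchanged)
CL_new/CL_old = 1.677 + 0.2 + 0.41 = 2.287.
With dosing unchanged, steady-state concentration scales as 1/CL: 15.7 / 2.287 = 6.86 μg/mL.

6.86 μg/mL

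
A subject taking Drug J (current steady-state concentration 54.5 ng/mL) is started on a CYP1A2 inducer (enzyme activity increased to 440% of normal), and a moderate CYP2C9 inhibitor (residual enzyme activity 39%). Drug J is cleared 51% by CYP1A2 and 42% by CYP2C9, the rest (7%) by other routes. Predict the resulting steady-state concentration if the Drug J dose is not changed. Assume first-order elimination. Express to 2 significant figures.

22 ng/mL

The CYP1A2 pathway (51% of clearance) increases to 4.4× activity: 0.51 × 4.4 = 2.244.
The CYP2C9 pathway (42% of clearance) is reduced to 0.39× activity: 0.42 × 0.39 = 0.1638.
Non-CYP routes (7%) are unchanged.
Relative clearance = 2.244 + 0.1638 + 0.07 = 2.4778.
New steady-state concentration = 54.5 / 2.4778 = 22 ng/mL (concentration scales inversely with clearance).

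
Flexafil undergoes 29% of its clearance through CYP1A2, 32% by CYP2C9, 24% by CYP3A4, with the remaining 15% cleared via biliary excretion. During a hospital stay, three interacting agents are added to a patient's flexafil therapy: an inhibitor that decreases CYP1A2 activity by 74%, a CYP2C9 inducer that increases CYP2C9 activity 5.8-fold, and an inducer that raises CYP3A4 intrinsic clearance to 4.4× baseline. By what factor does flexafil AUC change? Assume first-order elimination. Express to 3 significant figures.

CYP1A2: 0.29 × 0.26 = 0.0754
CYP2C9: 0.32 × 5.8 = 1.856
CYP3A4: 0.24 × 4.4 = 1.056
Other: 0.15 (unchanged)
CL_new/CL_old = 0.0754 + 1.856 + 1.056 + 0.15 = 3.1374.
AUC ∝ 1/CL: fold-change = 1 / 3.1374 = 0.319.

0.319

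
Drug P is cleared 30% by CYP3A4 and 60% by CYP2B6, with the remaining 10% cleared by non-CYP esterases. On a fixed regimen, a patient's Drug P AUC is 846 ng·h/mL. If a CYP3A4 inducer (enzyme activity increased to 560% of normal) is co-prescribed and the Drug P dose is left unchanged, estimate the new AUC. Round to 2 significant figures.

The CYP3A4 pathway (30% of clearance) rises to 5.6× activity: 0.3 × 5.6 = 1.68.
CYP2B6 (60%) and the residual 10% are unaffected.
CL_new/CL_old = 1.68 + 0.6 + 0.1 = 2.38.
New AUC = baseline ÷ relative clearance = 846 / 2.38 = 3.6 × 10² ng·h/mL.

3.6 × 10² ng·h/mL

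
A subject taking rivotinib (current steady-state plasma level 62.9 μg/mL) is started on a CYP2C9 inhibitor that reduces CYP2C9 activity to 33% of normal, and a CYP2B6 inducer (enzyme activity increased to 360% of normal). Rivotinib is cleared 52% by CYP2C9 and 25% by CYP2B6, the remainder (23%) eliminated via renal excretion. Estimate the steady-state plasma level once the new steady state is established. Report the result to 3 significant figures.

48.3 μg/mL

CYP2C9: 0.52 × 0.33 = 0.1716
CYP2B6: 0.25 × 3.6 = 0.9
Other: 0.23 (unchanged)
CL_new/CL_old = 0.1716 + 0.9 + 0.23 = 1.3016.
New steady-state plasma level = 62.9 / 1.3016 = 48.3 μg/mL (concentration scales inversely with clearance).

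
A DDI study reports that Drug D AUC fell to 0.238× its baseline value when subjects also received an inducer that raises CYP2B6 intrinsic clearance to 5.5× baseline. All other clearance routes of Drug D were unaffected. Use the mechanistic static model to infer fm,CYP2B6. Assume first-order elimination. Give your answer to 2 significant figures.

0.71

CL'/CL = 1 / 0.238 = 4.202
5.5·fm + (1 − fm) = 4.202
fm = (4.202 − 1) / (5.5 − 1) = 0.71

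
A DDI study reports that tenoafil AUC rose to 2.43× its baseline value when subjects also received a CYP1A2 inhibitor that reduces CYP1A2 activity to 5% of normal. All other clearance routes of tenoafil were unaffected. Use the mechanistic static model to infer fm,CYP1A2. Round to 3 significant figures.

0.619

Let x = fm,CYP1A2. Because AUC ∝ 1/CL, relative clearance fell to 1/2.43 = 0.4115.
Setting x·0.05 + (1 − x) = 0.4115 and solving: x = (0.4115 − 1)/(0.05 − 1) = 0.619.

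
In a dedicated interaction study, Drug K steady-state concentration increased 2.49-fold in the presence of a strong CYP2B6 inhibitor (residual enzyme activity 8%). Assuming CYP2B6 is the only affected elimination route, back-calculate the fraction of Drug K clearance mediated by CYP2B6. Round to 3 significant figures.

Write x for the fraction cleared via CYP2B6. The observed steady-state concentration change means clearance fell to 1/2.49 = 0.4016 of baseline.
Setting x·0.08 + (1 − x) = 0.4016 and solving: x = (0.4016 − 1)/(0.08 − 1) = 0.650.

0.650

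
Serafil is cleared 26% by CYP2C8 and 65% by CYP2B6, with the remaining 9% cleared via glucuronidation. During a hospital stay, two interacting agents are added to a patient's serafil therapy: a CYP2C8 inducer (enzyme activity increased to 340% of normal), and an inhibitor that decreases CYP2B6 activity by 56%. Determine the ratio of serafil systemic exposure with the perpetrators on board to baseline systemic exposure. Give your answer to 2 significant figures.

The CYP2C8 pathway (26% of clearance) is boosted to 3.4× activity: 0.26 × 3.4 = 0.884.
The CYP2B6 pathway (65% of clearance) falls to 0.44× activity: 0.65 × 0.44 = 0.286.
Non-CYP routes (9%) are unchanged.
New clearance relative to baseline: 0.884 + 0.286 + 0.09 = 1.26.
Systemic exposure ∝ 1/CL: fold-change = 1 / 1.26 = 0.79.

0.79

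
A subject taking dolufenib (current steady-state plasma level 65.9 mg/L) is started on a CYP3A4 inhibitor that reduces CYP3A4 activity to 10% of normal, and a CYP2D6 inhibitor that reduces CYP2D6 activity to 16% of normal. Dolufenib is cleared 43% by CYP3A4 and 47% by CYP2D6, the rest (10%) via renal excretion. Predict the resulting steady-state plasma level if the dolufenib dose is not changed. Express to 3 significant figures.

CYP3A4: 0.43 × 0.1 = 0.043
CYP2D6: 0.47 × 0.16 = 0.0752
Other: 0.1 (unchanged)
Relative clearance = 0.043 + 0.0752 + 0.1 = 0.2182.
Dividing the baseline by the relative clearance: 65.9 / 0.2182 = 302 mg/L.

302 mg/L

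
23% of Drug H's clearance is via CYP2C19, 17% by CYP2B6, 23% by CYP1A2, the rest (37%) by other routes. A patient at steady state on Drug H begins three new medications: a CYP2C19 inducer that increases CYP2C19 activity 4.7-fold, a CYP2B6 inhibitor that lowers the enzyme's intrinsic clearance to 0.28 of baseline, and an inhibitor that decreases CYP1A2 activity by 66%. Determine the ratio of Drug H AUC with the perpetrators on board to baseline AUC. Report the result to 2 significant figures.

The CYP2C19 pathway (23% of clearance) is boosted to 4.7× activity: 0.23 × 4.7 = 1.081.
The CYP2B6 pathway (17% of clearance) is reduced to 0.28× activity: 0.17 × 0.28 = 0.0476.
The CYP1A2 pathway (23% of clearance) drops to 0.34× activity: 0.23 × 0.34 = 0.0782.
The remaining 37% of clearance is unaffected.
CL_new/CL_old = 1.081 + 0.0476 + 0.0782 + 0.37 = 1.5768.
Net AUC ratio = 1 / 1.5768 = 0.63.

0.63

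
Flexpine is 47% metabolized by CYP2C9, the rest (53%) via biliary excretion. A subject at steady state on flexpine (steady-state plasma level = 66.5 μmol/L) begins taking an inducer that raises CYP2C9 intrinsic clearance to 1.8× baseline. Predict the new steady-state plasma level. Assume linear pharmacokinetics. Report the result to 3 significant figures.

The CYP2C9 pathway (47% of clearance) increases to 1.8× activity: 0.47 × 1.8 = 0.846.
The remaining 53% of clearance is unaffected.
Relative clearance = 0.846 + 0.53 = 1.376.
With dosing unchanged, steady-state plasma level scales as 1/CL: 66.5 / 1.376 = 48.3 μmol/L.

48.3 μmol/L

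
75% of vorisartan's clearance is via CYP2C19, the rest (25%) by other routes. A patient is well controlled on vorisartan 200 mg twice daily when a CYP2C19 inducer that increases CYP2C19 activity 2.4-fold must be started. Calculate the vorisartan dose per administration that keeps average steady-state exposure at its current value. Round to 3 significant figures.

The CYP2C19 pathway (75% of clearance) increases to 2.4× activity: 0.75 × 2.4 = 1.8.
Non-CYP routes (25%) are unchanged.
CL_new/CL_old = 1.8 + 0.25 = 2.05.
To maintain the same steady-state level, dose must scale with clearance: new dose = 200 × 2.05 = 410 mg.

410 mg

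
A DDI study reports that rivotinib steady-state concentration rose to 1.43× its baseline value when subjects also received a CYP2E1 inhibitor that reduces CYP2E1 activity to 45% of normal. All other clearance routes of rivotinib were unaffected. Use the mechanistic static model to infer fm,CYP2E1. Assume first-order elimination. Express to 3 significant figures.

0.547

Let fm be the CYP2E1 fraction. New clearance relative to baseline = fm × 0.45 + (1 − fm).
Steady-state concentration ratio = 1 / (new CL fraction), so new CL fraction = 1 / 1.43 = 0.6993.
fm × 0.45 + 1 − fm = 0.6993  ⇒  fm × (0.45 − 1) = −0.3007  ⇒  fm = 0.547.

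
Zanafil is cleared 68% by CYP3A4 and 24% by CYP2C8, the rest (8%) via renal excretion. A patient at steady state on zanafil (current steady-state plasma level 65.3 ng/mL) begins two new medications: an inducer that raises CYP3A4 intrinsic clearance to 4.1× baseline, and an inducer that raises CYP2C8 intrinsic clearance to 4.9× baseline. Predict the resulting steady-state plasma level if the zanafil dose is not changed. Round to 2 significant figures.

16 ng/mL

The CYP3A4 pathway (68% of clearance) increases to 4.1× activity: 0.68 × 4.1 = 2.788.
The CYP2C8 pathway (24% of clearance) is boosted to 4.9× activity: 0.24 × 4.9 = 1.176.
The remaining 8% of clearance is unaffected.
CL_new/CL_old = 2.788 + 1.176 + 0.08 = 4.044.
Dividing the baseline by the relative clearance: 65.3 / 4.044 = 16 ng/mL.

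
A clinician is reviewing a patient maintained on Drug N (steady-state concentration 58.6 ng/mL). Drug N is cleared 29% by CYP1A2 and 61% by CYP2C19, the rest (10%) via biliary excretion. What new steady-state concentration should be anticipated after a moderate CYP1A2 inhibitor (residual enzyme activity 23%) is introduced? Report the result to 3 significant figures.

75.4 ng/mL

CYP1A2: 0.29 × 0.23 = 0.0667
CYP2C19: 0.61 (unchanged)
Other: 0.1 (unchanged)
New clearance relative to baseline: 0.0667 + 0.61 + 0.1 = 0.7767.
New steady-state concentration = baseline ÷ relative clearance = 58.6 / 0.7767 = 75.4 ng/mL.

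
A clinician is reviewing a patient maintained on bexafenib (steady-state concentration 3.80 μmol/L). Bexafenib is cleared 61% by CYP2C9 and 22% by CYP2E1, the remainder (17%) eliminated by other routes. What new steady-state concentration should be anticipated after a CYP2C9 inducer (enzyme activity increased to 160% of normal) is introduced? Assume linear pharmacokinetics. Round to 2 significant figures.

The CYP2C9 pathway (61% of clearance) rises to 1.6× activity: 0.61 × 1.6 = 0.976.
CYP2E1 (22%) and the residual 17% are unaffected.
Relative clearance = 0.976 + 0.22 + 0.17 = 1.366.
With dosing unchanged, steady-state concentration scales as 1/CL: 3.80 / 1.366 = 2.8 μmol/L.

2.8 μmol/L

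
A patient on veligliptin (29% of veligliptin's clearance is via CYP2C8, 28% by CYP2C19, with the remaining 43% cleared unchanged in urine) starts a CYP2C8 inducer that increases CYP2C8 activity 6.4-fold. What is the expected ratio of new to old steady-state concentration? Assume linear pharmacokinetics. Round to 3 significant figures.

0.390

CYP2C8: 0.29 × 6.4 = 1.856
CYP2C19: 0.28 (unchanged)
Other: 0.43 (unchanged)
New clearance relative to baseline: 1.856 + 0.28 + 0.43 = 2.566.
Steady-state concentration ratio = CL_old/CL_new = 1 / 2.566 = 0.390.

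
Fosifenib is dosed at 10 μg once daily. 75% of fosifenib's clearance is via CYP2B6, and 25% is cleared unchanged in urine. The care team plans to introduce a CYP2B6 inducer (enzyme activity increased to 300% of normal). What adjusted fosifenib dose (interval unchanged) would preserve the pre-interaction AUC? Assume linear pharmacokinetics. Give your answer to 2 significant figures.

The CYP2B6 pathway (75% of clearance) rises to 3× activity: 0.75 × 3 = 2.25.
Non-CYP routes (25%) are unchanged.
CL_new/CL_old = 2.25 + 0.25 = 2.5.
Css,avg = (dose rate)/CL, so holding Css fixed requires dose ∝ CL: 10 × 2.5 = 25 μg.

25 μg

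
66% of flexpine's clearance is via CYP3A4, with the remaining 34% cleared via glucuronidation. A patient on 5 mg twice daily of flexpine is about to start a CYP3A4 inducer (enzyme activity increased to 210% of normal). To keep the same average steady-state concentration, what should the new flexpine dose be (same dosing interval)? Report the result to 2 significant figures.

8.6 mg

CYP3A4: 0.66 × 2.1 = 1.386
Other: 0.34 (unchanged)
New clearance relative to baseline: 1.386 + 0.34 = 1.726.
To maintain the same steady-state level, dose must scale with clearance: new dose = 5 × 1.726 = 8.6 mg.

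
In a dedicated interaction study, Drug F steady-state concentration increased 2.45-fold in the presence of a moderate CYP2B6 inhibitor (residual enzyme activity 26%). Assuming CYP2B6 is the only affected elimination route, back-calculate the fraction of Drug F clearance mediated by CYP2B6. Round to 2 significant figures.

CL'/CL = 1 / 2.45 = 0.4082
0.26·fm + (1 − fm) = 0.4082
fm = (0.4082 − 1) / (0.26 − 1) = 0.80

0.80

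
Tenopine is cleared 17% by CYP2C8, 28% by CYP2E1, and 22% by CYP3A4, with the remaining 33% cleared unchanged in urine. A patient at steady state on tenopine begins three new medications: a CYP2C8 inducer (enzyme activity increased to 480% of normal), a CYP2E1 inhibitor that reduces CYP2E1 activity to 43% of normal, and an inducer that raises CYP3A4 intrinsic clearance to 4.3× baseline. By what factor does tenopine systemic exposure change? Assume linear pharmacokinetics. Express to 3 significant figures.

0.452

CYP2C8: 0.17 × 4.8 = 0.816
CYP2E1: 0.28 × 0.43 = 0.1204
CYP3A4: 0.22 × 4.3 = 0.946
Other: 0.33 (unchanged)
CL_new/CL_old = 0.816 + 0.1204 + 0.946 + 0.33 = 2.2124.
Systemic exposure ∝ 1/CL: fold-change = 1 / 2.2124 = 0.452.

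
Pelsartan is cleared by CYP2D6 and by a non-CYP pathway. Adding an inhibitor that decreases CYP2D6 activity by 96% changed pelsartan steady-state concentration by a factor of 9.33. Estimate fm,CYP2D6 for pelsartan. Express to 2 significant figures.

Call the CYP2D6 fraction fm. After the interaction, CL_new/CL_old = fm × 0.04 + (1 − fm).
Steady-state concentration ratio = 1 / (new CL fraction), so new CL fraction = 1 / 9.33 = 0.1072.
fm × 0.04 + 1 − fm = 0.1072  ⇒  fm × (0.04 − 1) = −0.8928  ⇒  fm = 0.93.

0.93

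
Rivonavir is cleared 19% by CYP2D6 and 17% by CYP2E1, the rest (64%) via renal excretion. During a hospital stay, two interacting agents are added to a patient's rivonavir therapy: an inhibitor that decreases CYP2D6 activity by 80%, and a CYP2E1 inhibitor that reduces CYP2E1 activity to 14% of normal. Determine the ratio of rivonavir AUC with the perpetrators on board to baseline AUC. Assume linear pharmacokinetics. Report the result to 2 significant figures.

The CYP2D6 pathway (19% of clearance) drops to 0.2× activity: 0.19 × 0.2 = 0.038.
The CYP2E1 pathway (17% of clearance) is reduced to 0.14× activity: 0.17 × 0.14 = 0.0238.
Non-CYP routes (64%) are unchanged.
CL_new/CL_old = 0.038 + 0.0238 + 0.64 = 0.7018.
AUC ∝ 1/CL: fold-change = 1 / 0.7018 = 1.4.

1.4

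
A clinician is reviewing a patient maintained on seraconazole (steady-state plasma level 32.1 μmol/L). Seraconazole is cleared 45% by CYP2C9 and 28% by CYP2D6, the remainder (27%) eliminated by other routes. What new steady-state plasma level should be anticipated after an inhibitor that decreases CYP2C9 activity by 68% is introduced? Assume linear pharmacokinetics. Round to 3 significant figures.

The CYP2C9 pathway (45% of clearance) falls to 0.32× activity: 0.45 × 0.32 = 0.144.
CYP2D6 (28%) and the residual 27% are unaffected.
Relative clearance = 0.144 + 0.28 + 0.27 = 0.694.
Steady-state plasma level ∝ 1/CL, so new value = 32.1 / 0.694 = 46.3 μmol/L.

46.3 μmol/L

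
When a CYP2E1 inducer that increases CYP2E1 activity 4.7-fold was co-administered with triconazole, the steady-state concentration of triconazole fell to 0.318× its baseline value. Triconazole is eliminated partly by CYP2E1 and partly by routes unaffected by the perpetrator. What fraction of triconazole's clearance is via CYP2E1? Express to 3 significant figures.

Write x for the fraction cleared via CYP2E1. The observed steady-state concentration change means clearance rose to 1/0.318 = 3.145 of baseline.
Setting x·4.7 + (1 − x) = 3.145 and solving: x = (3.145 − 1)/(4.7 − 1) = 0.580.

0.580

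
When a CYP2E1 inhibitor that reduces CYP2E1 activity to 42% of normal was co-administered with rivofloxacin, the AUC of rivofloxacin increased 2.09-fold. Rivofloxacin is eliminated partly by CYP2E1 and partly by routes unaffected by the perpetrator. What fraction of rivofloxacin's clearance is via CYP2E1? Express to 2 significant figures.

0.90

CL'/CL = 1 / 2.09 = 0.4785
0.42·fm + (1 − fm) = 0.4785
fm = (0.4785 − 1) / (0.42 − 1) = 0.90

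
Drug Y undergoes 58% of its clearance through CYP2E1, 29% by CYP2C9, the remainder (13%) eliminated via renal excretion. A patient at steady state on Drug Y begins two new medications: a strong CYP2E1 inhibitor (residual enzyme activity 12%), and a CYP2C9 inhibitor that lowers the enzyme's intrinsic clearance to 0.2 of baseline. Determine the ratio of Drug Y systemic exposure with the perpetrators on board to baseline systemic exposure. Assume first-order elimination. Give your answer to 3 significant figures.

The CYP2E1 pathway (58% of clearance) falls to 0.12× activity: 0.58 × 0.12 = 0.0696.
The CYP2C9 pathway (29% of clearance) is reduced to 0.2× activity: 0.29 × 0.2 = 0.058.
The remaining 13% of clearance is unaffected.
New clearance relative to baseline: 0.0696 + 0.058 + 0.13 = 0.2576.
Net systemic exposure ratio = 1 / 0.2576 = 3.88.

3.88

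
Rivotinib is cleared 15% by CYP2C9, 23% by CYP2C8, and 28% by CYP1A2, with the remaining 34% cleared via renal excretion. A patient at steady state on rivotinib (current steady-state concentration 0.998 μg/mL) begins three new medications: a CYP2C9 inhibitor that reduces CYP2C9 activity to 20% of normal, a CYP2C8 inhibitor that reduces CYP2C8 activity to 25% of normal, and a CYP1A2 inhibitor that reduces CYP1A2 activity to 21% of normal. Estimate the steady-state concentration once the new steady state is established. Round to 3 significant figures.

The CYP2C9 pathway (15% of clearance) falls to 0.2× activity: 0.15 × 0.2 = 0.03.
The CYP2C8 pathway (23% of clearance) falls to 0.25× activity: 0.23 × 0.25 = 0.0575.
The CYP1A2 pathway (28% of clearance) is reduced to 0.21× activity: 0.28 × 0.21 = 0.0588.
Non-CYP routes (34%) are unchanged.
Relative clearance = 0.03 + 0.0575 + 0.0588 + 0.34 = 0.4863.
Dividing the baseline by the relative clearance: 0.998 / 0.4863 = 2.05 μg/mL.

2.05 μg/mL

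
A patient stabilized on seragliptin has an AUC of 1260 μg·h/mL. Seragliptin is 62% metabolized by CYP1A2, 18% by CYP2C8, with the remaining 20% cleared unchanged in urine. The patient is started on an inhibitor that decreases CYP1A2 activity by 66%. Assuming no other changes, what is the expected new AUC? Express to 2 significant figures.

The CYP1A2 pathway (62% of clearance) is reduced to 0.34× activity: 0.62 × 0.34 = 0.2108.
CYP2C8 (18%) and the residual 20% are unaffected.
CL_new/CL_old = 0.2108 + 0.18 + 0.2 = 0.5908.
With dosing unchanged, AUC scales as 1/CL: 1260 / 0.5908 = 2.1 × 10³ μg·h/mL.

2.1 × 10³ μg·h/mL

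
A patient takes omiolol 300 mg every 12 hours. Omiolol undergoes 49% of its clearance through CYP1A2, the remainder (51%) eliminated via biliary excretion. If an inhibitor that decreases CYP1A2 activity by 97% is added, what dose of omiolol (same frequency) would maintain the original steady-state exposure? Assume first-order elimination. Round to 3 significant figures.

The CYP1A2 pathway (49% of clearance) falls to 0.03× activity: 0.49 × 0.03 = 0.0147.
Non-CYP routes (51%) are unchanged.
Relative clearance = 0.0147 + 0.51 = 0.5247.
Css,avg = (dose rate)/CL, so holding Css fixed requires dose ∝ CL: 300 × 0.5247 = 157 mg.

157 mg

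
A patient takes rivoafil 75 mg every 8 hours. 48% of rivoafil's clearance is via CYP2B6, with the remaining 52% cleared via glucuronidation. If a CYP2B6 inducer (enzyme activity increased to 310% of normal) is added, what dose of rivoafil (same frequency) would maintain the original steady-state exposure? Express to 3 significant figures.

The CYP2B6 pathway (48% of clearance) increases to 3.1× activity: 0.48 × 3.1 = 1.488.
Non-CYP routes (52%) are unchanged.
Relative clearance = 1.488 + 0.52 = 2.008.
Css,avg = (dose rate)/CL, so holding Css fixed requires dose ∝ CL: 75 × 2.008 = 151 mg.

151 mg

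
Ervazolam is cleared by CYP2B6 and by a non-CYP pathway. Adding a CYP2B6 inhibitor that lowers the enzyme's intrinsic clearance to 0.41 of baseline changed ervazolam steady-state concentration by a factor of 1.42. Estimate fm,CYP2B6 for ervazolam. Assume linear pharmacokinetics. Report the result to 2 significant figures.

0.50

Call the CYP2B6 fraction fm. After the interaction, CL_new/CL_old = fm × 0.41 + (1 − fm).
Steady-state concentration ratio = 1 / (new CL fraction), so new CL fraction = 1 / 1.42 = 0.7042.
fm × 0.41 + 1 − fm = 0.7042  ⇒  fm × (0.41 − 1) = −0.2958  ⇒  fm = 0.50.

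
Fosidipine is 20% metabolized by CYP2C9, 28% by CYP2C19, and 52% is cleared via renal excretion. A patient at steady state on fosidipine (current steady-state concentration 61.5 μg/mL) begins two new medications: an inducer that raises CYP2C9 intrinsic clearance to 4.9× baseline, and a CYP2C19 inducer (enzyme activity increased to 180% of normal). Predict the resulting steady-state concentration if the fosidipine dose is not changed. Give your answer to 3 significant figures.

The CYP2C9 pathway (20% of clearance) rises to 4.9× activity: 0.2 × 4.9 = 0.98.
The CYP2C19 pathway (28% of clearance) rises to 1.8× activity: 0.28 × 1.8 = 0.504.
The remaining 52% of clearance is unaffected.
Relative clearance = 0.98 + 0.504 + 0.52 = 2.004.
Steady-state concentration ∝ 1/CL: new value = 61.5 / 2.004 = 30.7 μg/mL.

30.7 μg/mL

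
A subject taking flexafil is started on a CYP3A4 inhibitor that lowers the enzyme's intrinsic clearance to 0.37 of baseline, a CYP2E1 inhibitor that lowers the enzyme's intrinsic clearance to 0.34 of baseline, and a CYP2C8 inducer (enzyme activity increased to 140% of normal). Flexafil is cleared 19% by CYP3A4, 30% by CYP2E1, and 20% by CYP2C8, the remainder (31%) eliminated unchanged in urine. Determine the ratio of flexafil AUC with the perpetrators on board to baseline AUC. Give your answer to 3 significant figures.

CYP3A4: 0.19 × 0.37 = 0.0703
CYP2E1: 0.3 × 0.34 = 0.102
CYP2C8: 0.2 × 1.4 = 0.28
Other: 0.31 (unchanged)
Relative clearance = 0.0703 + 0.102 + 0.28 + 0.31 = 0.7623.
Net AUC ratio = 1 / 0.7623 = 1.31.

1.31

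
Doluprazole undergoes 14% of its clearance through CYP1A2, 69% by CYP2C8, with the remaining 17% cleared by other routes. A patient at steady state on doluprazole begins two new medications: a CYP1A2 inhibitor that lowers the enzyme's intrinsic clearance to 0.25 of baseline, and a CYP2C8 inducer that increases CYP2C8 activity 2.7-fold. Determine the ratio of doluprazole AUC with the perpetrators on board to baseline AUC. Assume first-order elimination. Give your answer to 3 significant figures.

CYP1A2: 0.14 × 0.25 = 0.035
CYP2C8: 0.69 × 2.7 = 1.863
Other: 0.17 (unchanged)
CL_new/CL_old = 0.035 + 1.863 + 0.17 = 2.068.
AUC ∝ 1/CL: fold-change = 1 / 2.068 = 0.484.

0.484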